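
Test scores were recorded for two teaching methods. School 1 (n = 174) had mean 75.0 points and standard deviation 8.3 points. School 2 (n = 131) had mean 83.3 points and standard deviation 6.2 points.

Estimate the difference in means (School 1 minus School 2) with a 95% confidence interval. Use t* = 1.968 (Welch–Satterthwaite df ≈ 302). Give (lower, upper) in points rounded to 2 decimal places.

(-9.93, -6.67)

Per-group SEs: s₁/√n₁ = 8.3/√174 = 0.6292, s₂/√n₂ = 6.2/√131 = 0.5417.
Unpooled SE of the difference: √(0.39589264 + 0.29343889) = 0.8303.
Margin of error = t* · SE = 1.968 × 0.8303 = 1.6340.
x̄₁ − x̄₂ = 75.0 − 83.3 = -8.3000.
CI: -8.3000 ± 1.6340 = (-9.93, -6.67).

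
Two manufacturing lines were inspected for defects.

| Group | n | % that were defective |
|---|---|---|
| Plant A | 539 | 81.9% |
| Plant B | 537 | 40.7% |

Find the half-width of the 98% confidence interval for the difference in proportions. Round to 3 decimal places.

0.063

SE₁ = √(p̂₁(1−p̂₁)/n₁) = √(0.8190·0.1810/539) = 0.01658; SE₂ = √(0.4070·0.5930/537) = 0.02120.
Independent samples: SE of the difference = √(SE₁² + SE₂²) = √(0.0002748964 + 0.00044944) = 0.02691.
z* for 98% confidence is 2.326, so the margin of error is 2.326 × 0.02691 = 0.06259.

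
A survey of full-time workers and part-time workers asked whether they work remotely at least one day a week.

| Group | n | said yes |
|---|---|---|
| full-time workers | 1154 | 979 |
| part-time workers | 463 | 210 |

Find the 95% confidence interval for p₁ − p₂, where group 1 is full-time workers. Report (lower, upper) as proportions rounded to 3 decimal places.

Sample proportions: 979/1154 = 0.8484, 210/463 = 0.4536.
Each SE is √(p̂(1−p̂)/n): √(0.8484·0.1516/1154) = 0.01056 and √(0.4536·0.5464/463) = 0.02314.
SE(p̂₁ − p̂₂) = √(SE₁² + SE₂²) = √(0.0001115136 + 0.0005354596) = 0.02544, since the two samples are independent.
At 95% confidence z* = 1.960; margin = 1.960 × 0.02544 = 0.04986.
The difference is 0.8484 − 0.4536 = 0.3948, so the interval is 0.3948 ± 0.04986 = (0.345, 0.445).

(0.345, 0.445)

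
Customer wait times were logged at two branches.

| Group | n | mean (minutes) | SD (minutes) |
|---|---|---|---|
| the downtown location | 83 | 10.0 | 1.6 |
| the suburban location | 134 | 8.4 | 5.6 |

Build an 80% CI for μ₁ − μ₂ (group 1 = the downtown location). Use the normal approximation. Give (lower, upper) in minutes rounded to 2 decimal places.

(0.94, 2.26)

SE₁ = s₁/√n₁ = 1.6/√83 = 0.1756; SE₂ = 5.6/√134 = 0.4838.
Independent samples, unequal variances: SE_diff = √(SE₁² + SE₂²) = √(0.03083536 + 0.23406244) = 0.5147.
z* = 1.282, so margin of error = 1.282 × 0.5147 = 0.6598.
Difference in means = 10.0 − 8.4 = 1.6000.
1.6000 ± 0.6598 → (0.94, 2.26).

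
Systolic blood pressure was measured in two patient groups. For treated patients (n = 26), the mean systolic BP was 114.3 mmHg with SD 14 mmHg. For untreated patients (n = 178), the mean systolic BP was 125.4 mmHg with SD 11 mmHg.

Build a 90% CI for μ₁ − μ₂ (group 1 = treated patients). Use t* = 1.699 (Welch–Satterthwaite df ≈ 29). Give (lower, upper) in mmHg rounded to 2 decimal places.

Standard errors of each mean: 14/√26 = 2.7456 and 11/√178 = 0.8245.
SE(x̄₁ − x̄₂) = √(2.7456² + 0.8245²) = 2.8667 for independent samples with unequal variances.
With t* = 1.699, the margin is 1.699 × 2.8667 = 4.8705.
x̄₁ − x̄₂ = 114.3 − 125.4 = -11.1000; the interval is -11.1000 ± 4.8705 = (-15.97, -6.23).

(-15.97, -6.23)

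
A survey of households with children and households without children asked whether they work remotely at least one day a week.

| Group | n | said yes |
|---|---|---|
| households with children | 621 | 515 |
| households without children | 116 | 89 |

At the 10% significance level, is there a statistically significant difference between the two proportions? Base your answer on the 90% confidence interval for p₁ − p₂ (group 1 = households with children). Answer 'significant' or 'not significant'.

Sample proportions: 515/621 = 0.8293, 89/116 = 0.7672.
Each SE is √(p̂(1−p̂)/n): √(0.8293·0.1707/621) = 0.01510 and √(0.7672·0.2328/116) = 0.03924.
SE(p̂₁ − p̂₂) = √(SE₁² + SE₂²) = √(0.00022801 + 0.0015397776) = 0.04205, since the two samples are independent.
At 90% confidence z* = 1.645; margin = 1.645 × 0.04205 = 0.06917.
The difference is 0.8293 − 0.7672 = 0.0621, so the interval is 0.0621 ± 0.06917 = (-0.00707, 0.13127).
The interval (-0.00707, 0.13127) contains 0, so the difference is not significant.

not significant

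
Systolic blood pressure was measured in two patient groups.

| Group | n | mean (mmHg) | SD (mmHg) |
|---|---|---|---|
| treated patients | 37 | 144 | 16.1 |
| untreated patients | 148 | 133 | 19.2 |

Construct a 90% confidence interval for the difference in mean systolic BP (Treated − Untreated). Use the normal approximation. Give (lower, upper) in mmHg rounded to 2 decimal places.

(5.93, 16.07)

Per-group SEs: s₁/√n₁ = 16.1/√37 = 2.6468, s₂/√n₂ = 19.2/√148 = 1.5782.
Unpooled SE of the difference: √(7.00555024 + 2.49071524) = 3.0816.
Margin of error = z* · SE = 1.645 × 3.0816 = 5.0692.
x̄₁ − x̄₂ = 144 − 133 = 11.0000.
CI: 11.0000 ± 5.0692 = (5.93, 16.07).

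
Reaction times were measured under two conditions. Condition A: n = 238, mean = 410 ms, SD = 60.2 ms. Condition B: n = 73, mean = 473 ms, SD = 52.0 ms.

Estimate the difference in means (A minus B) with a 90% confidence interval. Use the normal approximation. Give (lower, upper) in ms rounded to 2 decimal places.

(-74.89, -51.11)

Per-group SEs: s₁/√n₁ = 60.2/√238 = 3.9022, s₂/√n₂ = 52.0/√73 = 6.0861.
Unpooled SE of the difference: √(15.22716484 + 37.04061321) = 7.2296.
Margin of error = z* · SE = 1.645 × 7.2296 = 11.8927.
x̄₁ − x̄₂ = 410 − 473 = -63.0000.
CI: -63.0000 ± 11.8927 = (-74.89, -51.11).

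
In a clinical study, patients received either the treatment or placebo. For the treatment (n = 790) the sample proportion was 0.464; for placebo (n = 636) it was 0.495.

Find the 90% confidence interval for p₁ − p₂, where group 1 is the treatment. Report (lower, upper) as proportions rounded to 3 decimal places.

Each SE is √(p̂(1−p̂)/n): √(0.4640·0.5360/790) = 0.01774 and √(0.4950·0.5050/636) = 0.01983.
SE(p̂₁ − p̂₂) = √(SE₁² + SE₂²) = √(0.0003147076 + 0.0003932289) = 0.02661, since the two samples are independent.
At 90% confidence z* = 1.645; margin = 1.645 × 0.02661 = 0.04377.
The difference is 0.4640 − 0.4950 = -0.0310, so the interval is -0.0310 ± 0.04377 = (-0.075, 0.013).

(-0.075, 0.013)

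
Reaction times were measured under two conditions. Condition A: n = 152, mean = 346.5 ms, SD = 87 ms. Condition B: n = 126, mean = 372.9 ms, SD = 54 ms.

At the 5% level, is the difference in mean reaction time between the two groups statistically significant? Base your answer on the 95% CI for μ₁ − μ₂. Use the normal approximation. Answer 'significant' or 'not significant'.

Standard errors of each mean: 87/√152 = 7.0566 and 54/√126 = 4.8107.
SE(x̄₁ − x̄₂) = √(7.0566² + 4.8107²) = 8.5404 for independent samples with unequal variances.
With z* = 1.960, the margin is 1.960 × 8.5404 = 16.7392.
x̄₁ − x̄₂ = 346.5 − 372.9 = -26.4000; the interval is -26.4000 ± 16.7392 = (-43.1392, -9.6608).
The interval (-43.1392, -9.6608) does not contain 0, so the difference is significant.

significant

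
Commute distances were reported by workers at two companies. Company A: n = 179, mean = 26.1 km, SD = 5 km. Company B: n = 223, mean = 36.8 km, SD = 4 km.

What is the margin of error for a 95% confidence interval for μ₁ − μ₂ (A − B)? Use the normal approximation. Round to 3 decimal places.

0.901

Per-group SEs: s₁/√n₁ = 5/√179 = 0.3737, s₂/√n₂ = 4/√223 = 0.2679.
Unpooled SE of the difference: √(0.13965169 + 0.07177041) = 0.4598.
Margin of error = z* · SE = 1.960 × 0.4598 = 0.9012.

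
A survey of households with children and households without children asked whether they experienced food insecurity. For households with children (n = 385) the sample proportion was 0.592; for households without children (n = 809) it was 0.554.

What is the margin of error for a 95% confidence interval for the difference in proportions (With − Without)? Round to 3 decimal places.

0.060

Each SE is √(p̂(1−p̂)/n): √(0.5920·0.4080/385) = 0.02505 and √(0.5540·0.4460/809) = 0.01748.
SE(p̂₁ − p̂₂) = √(SE₁² + SE₂²) = √(0.0006275025 + 0.0003055504) = 0.03055, since the two samples are independent.
At 95% confidence z* = 1.960; margin = 1.960 × 0.03055 = 0.05988.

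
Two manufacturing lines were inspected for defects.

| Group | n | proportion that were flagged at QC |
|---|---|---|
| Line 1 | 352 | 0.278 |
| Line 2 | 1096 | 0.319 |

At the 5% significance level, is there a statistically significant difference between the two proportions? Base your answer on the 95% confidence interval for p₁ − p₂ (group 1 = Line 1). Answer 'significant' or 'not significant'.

The two standard errors are √(0.2780×0.7220/352) = 0.02388 and √(0.3190×0.6810/1096) = 0.01408.
Because the samples are independent, SE_diff = √(0.02388² + 0.01408²) = 0.02772.
Using z* = 1.960 for 95%, ME = 1.960 × 0.02772 = 0.05433.
p̂₁ − p̂₂ = -0.0410; interval -0.0410 ± 0.05433 gives (-0.09533, 0.01333).
The interval (-0.09533, 0.01333) contains 0, so the difference is not significant.

not significant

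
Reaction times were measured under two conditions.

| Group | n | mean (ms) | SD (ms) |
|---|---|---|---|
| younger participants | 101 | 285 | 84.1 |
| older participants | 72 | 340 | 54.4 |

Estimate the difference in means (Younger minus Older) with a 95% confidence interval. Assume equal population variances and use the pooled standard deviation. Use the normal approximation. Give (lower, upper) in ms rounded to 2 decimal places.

Pooled variance s_p² = [100·84.1² + 71·54.4²] / (101+72−2) = 5364.8863, so s_p = 73.2454.
SE_diff = s_p·√(1/n₁ + 1/n₂) = 73.2454·√(1/101 + 1/72) = 11.2973.
z* = 1.960; margin = 1.960 × 11.2973 = 22.1427.
Difference = 285 − 340 = -55.0000.
-55.0000 ± 22.1427 → (-77.14, -32.86).

(-77.14, -32.86)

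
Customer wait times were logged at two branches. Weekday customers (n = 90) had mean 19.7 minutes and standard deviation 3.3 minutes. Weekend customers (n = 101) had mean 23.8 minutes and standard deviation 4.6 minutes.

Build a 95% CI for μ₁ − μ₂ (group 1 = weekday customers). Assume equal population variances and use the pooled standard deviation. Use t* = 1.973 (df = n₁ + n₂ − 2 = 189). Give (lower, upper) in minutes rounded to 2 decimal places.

(-5.26, -2.94)

s_p = √[((n₁−1)s₁² + (n₂−1)s₂²)/(n₁+n₂−2)] = √[(89·3.3² + 100·4.6²)/189] = 4.0403.
SE = 4.0403·√(1/90 + 1/101) = 0.5857.
With t* = 1.973, margin = 1.973 × 0.5857 = 1.1556.
x̄₁ − x̄₂ = 19.7 − 23.8 = -4.1000; interval -4.1000 ± 1.1556 = (-5.26, -2.94).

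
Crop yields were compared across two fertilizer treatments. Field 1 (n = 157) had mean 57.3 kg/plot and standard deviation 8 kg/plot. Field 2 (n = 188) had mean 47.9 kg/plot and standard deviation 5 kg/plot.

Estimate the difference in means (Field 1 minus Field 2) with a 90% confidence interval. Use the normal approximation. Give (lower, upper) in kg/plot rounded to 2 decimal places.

Standard errors of each mean: 8/√157 = 0.6385 and 5/√188 = 0.3647.
SE(x̄₁ − x̄₂) = √(0.6385² + 0.3647²) = 0.7353 for independent samples with unequal variances.
With z* = 1.645, the margin is 1.645 × 0.7353 = 1.2096.
x̄₁ − x̄₂ = 57.3 − 47.9 = 9.4000; the interval is 9.4000 ± 1.2096 = (8.19, 10.61).

(8.19, 10.61)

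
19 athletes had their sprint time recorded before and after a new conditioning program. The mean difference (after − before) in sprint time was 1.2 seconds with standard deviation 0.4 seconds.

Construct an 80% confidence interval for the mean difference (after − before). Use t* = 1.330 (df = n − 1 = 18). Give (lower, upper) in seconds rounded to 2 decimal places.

(1.08, 1.32)

This is a matched-pairs design, so SE = s_d/√n = 0.4/√19 = 0.0918.
Margin = 1.330 × 0.0918 = 0.1221; the interval is 1.2 ± 0.1221 = (1.08, 1.32).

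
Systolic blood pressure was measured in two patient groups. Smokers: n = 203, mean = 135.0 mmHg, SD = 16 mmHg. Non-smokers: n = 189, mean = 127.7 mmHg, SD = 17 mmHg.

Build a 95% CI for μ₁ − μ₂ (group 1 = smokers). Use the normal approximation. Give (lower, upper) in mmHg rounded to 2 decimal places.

(4.03, 10.57)

Per-group SEs: s₁/√n₁ = 16/√203 = 1.1230, s₂/√n₂ = 17/√189 = 1.2366.
Unpooled SE of the difference: √(1.261129 + 1.52917956) = 1.6704.
Margin of error = z* · SE = 1.960 × 1.6704 = 3.2740.
x̄₁ − x̄₂ = 135.0 − 127.7 = 7.3000.
CI: 7.3000 ± 3.2740 = (4.03, 10.57).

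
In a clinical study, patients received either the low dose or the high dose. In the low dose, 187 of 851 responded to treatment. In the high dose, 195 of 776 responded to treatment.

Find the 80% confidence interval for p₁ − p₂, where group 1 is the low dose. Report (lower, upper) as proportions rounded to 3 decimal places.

(-0.059, -0.005)

First, p̂₁ = 187/851 = 0.2197; p̂₂ = 195/776 = 0.2513.
The two standard errors are √(0.2197×0.7803/851) = 0.01419 and √(0.2513×0.7487/776) = 0.01557.
Because the samples are independent, SE_diff = √(0.01419² + 0.01557²) = 0.02107.
Using z* = 1.282 for 80%, ME = 1.282 × 0.02107 = 0.02701.
p̂₁ − p̂₂ = -0.0316; interval -0.0316 ± 0.02701 gives (-0.059, -0.005).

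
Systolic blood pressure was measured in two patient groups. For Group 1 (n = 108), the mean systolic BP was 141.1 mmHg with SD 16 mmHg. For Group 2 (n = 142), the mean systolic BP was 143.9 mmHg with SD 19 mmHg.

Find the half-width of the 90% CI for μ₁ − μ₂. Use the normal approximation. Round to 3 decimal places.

Per-group SEs: s₁/√n₁ = 16/√108 = 1.5396, s₂/√n₂ = 19/√142 = 1.5944.
Unpooled SE of the difference: √(2.37036816 + 2.54211136) = 2.2164.
Margin of error = z* · SE = 1.645 × 2.2164 = 3.6460.

3.646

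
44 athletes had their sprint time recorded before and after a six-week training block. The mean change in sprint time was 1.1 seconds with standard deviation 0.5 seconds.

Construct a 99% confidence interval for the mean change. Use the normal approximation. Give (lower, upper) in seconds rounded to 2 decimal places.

(0.91, 1.29)

Paired design: SE = s_d/√n = 0.5/√44 = 0.0754.
z* = 2.576; margin of error = 2.576 × 0.0754 = 0.1942.
1.1 ± 0.1942 → (0.91, 1.29).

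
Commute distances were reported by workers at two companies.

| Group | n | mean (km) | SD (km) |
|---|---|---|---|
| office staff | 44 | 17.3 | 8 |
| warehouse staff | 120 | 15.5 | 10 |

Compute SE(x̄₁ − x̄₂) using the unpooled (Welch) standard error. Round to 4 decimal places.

1.5126

SE₁ = s₁/√n₁ = 8/√44 = 1.2060; SE₂ = 10/√120 = 0.9129.
Independent samples, unequal variances: SE_diff = √(SE₁² + SE₂²) = √(1.454436 + 0.83338641) = 1.5126.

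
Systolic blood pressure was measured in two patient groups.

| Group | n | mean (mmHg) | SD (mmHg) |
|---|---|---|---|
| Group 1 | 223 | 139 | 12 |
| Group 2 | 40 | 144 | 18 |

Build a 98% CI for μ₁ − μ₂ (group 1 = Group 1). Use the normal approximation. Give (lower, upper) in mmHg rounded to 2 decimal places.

SE₁ = s₁/√n₁ = 12/√223 = 0.8036; SE₂ = 18/√40 = 2.8460.
Independent samples, unequal variances: SE_diff = √(SE₁² + SE₂²) = √(0.64577296 + 8.099716) = 2.9573.
z* = 2.326, so margin of error = 2.326 × 2.9573 = 6.8787.
Difference in means = 139 − 144 = -5.0000.
-5.0000 ± 6.8787 → (-11.88, 1.88).

(-11.88, 1.88)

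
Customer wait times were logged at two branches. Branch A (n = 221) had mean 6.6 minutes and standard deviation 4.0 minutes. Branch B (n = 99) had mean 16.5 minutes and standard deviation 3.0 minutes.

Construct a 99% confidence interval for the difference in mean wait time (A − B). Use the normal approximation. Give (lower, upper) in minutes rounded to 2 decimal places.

(-10.94, -8.86)

Per-group SEs: s₁/√n₁ = 4.0/√221 = 0.2691, s₂/√n₂ = 3.0/√99 = 0.3015.
Unpooled SE of the difference: √(0.07241481 + 0.09090225) = 0.4041.
Margin of error = z* · SE = 2.576 × 0.4041 = 1.0410.
x̄₁ − x̄₂ = 6.6 − 16.5 = -9.9000.
CI: -9.9000 ± 1.0410 = (-10.94, -8.86).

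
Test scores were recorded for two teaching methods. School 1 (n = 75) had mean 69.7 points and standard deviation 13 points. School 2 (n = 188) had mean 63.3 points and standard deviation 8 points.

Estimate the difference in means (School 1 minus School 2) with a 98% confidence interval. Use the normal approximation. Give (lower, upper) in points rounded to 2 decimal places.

(2.65, 10.15)

SE₁ = s₁/√n₁ = 13/√75 = 1.5011; SE₂ = 8/√188 = 0.5835.
Independent samples, unequal variances: SE_diff = √(SE₁² + SE₂²) = √(2.25330121 + 0.34047225) = 1.6105.
z* = 2.326, so margin of error = 2.326 × 1.6105 = 3.7460.
Difference in means = 69.7 − 63.3 = 6.4000.
6.4000 ± 3.7460 → (2.65, 10.15).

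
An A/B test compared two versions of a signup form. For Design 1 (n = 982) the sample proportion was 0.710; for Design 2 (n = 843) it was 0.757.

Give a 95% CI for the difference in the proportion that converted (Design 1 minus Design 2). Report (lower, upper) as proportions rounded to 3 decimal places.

SE₁ = √(p̂₁(1−p̂₁)/n₁) = √(0.7100·0.2900/982) = 0.01448; SE₂ = √(0.7570·0.2430/843) = 0.01477.
Independent samples: SE of the difference = √(SE₁² + SE₂²) = √(0.0002096704 + 0.0002181529) = 0.02068.
z* for 95% confidence is 1.960, so the margin of error is 1.960 × 0.02068 = 0.04053.
Point estimate p̂₁ − p̂₂ = 0.7100 − 0.7570 = -0.0470.
-0.0470 ± 0.04053 → (-0.088, -0.006).

(-0.088, -0.006)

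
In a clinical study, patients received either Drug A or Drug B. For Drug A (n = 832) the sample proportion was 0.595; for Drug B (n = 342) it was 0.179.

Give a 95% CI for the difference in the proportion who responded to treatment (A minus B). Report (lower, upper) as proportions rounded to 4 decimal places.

(0.3634, 0.4686)

Each SE is √(p̂(1−p̂)/n): √(0.5950·0.4050/832) = 0.01702 and √(0.1790·0.8210/342) = 0.02073.
SE(p̂₁ − p̂₂) = √(SE₁² + SE₂²) = √(0.0002896804 + 0.0004297329) = 0.02682, since the two samples are independent.
At 95% confidence z* = 1.960; margin = 1.960 × 0.02682 = 0.05257.
The difference is 0.5950 − 0.1790 = 0.4160, so the interval is 0.4160 ± 0.05257 = (0.3634, 0.4686).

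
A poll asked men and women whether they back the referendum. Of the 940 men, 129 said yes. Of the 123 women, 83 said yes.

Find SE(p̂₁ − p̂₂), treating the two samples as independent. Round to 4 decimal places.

p̂₁ = 129/940 = 0.1372 and p̂₂ = 83/123 = 0.6748.
SE₁ = √(p̂₁(1−p̂₁)/n₁) = √(0.1372·0.8628/940) = 0.01122; SE₂ = √(0.6748·0.3252/123) = 0.04224.
Independent samples: SE of the difference = √(SE₁² + SE₂²) = √(0.0001258884 + 0.0017842176) = 0.04370.

0.0437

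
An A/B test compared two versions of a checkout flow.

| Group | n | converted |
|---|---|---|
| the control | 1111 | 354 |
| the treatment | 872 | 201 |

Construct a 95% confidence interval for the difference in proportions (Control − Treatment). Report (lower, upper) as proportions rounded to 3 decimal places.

p̂₁ = 354/1111 = 0.3186 and p̂₂ = 201/872 = 0.2305.
SE₁ = √(p̂₁(1−p̂₁)/n₁) = √(0.3186·0.6814/1111) = 0.01398; SE₂ = √(0.2305·0.7695/872) = 0.01426.
Independent samples: SE of the difference = √(SE₁² + SE₂²) = √(0.0001954404 + 0.0002033476) = 0.01997.
z* for 95% confidence is 1.960, so the margin of error is 1.960 × 0.01997 = 0.03914.
Point estimate p̂₁ − p̂₂ = 0.3186 − 0.2305 = 0.0881.
0.0881 ± 0.03914 → (0.049, 0.127).

(0.049, 0.127)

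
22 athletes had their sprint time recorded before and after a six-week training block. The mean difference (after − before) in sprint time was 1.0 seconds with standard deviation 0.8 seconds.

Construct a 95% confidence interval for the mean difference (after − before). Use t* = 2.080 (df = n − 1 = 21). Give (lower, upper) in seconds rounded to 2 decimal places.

This is a matched-pairs design, so SE = s_d/√n = 0.8/√22 = 0.1706.
Margin = 2.080 × 0.1706 = 0.3548; the interval is 1.0 ± 0.3548 = (0.65, 1.35).

(0.65, 1.35)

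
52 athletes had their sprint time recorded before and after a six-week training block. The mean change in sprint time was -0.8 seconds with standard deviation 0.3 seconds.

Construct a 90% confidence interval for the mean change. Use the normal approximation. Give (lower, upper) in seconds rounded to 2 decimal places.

(-0.87, -0.73)

This is a matched-pairs design, so SE = s_d/√n = 0.3/√52 = 0.0416.
Margin = 1.645 × 0.0416 = 0.0684; the interval is -0.8 ± 0.0684 = (-0.87, -0.73).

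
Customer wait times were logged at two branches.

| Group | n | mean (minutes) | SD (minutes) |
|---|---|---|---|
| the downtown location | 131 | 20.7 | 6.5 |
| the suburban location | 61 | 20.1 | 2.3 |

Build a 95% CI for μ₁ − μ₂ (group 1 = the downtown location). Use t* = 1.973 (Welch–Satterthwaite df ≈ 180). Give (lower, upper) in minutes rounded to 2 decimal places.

(-0.66, 1.86)

SE₁ = s₁/√n₁ = 6.5/√131 = 0.5679; SE₂ = 2.3/√61 = 0.2945.
Independent samples, unequal variances: SE_diff = √(SE₁² + SE₂²) = √(0.32251041 + 0.08673025) = 0.6397.
t* = 1.973, so margin of error = 1.973 × 0.6397 = 1.2621.
Difference in means = 20.7 − 20.1 = 0.6000.
0.6000 ± 1.2621 → (-0.66, 1.86).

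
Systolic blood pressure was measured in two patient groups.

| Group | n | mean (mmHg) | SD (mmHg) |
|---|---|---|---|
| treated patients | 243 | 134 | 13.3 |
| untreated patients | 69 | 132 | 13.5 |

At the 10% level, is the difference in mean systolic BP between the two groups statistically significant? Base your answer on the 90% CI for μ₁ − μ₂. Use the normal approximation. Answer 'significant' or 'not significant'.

Per-group SEs: s₁/√n₁ = 13.3/√243 = 0.8532, s₂/√n₂ = 13.5/√69 = 1.6252.
Unpooled SE of the difference: √(0.72795024 + 2.64127504) = 1.8355.
Margin of error = z* · SE = 1.645 × 1.8355 = 3.0194.
x̄₁ − x̄₂ = 134 − 132 = 2.0000.
CI: 2.0000 ± 3.0194 = (-1.0194, 5.0194).
The interval (-1.0194, 5.0194) contains 0, so the difference is not significant.

not significant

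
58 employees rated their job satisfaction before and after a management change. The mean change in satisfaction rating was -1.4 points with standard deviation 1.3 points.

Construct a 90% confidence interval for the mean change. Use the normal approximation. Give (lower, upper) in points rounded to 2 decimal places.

This is a matched-pairs design, so SE = s_d/√n = 1.3/√58 = 0.1707.
Margin = 1.645 × 0.1707 = 0.2808; the interval is -1.4 ± 0.2808 = (-1.68, -1.12).

(-1.68, -1.12)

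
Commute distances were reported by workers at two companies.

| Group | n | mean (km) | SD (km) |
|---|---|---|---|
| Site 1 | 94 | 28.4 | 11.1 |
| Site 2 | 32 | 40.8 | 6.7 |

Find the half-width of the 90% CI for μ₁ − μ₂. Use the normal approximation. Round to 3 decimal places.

2.710

Per-group SEs: s₁/√n₁ = 11.1/√94 = 1.1449, s₂/√n₂ = 6.7/√32 = 1.1844.
Unpooled SE of the difference: √(1.31079601 + 1.40280336) = 1.6473.
Margin of error = z* · SE = 1.645 × 1.6473 = 2.7098.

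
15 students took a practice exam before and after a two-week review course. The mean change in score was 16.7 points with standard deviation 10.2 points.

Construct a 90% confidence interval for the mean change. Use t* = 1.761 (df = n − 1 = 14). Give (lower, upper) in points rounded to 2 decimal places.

(12.06, 21.34)

Paired design: SE = s_d/√n = 10.2/√15 = 2.6336.
t* = 1.761; margin of error = 1.761 × 2.6336 = 4.6378.
16.7 ± 4.6378 → (12.06, 21.34).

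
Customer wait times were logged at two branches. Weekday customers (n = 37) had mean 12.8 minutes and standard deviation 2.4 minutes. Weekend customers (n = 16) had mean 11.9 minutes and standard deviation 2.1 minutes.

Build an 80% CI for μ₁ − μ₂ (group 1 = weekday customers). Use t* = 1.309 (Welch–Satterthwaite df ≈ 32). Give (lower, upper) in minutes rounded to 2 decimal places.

(0.04, 1.76)

Standard errors of each mean: 2.4/√37 = 0.3946 and 2.1/√16 = 0.5250.
SE(x̄₁ − x̄₂) = √(0.3946² + 0.5250²) = 0.6568 for independent samples with unequal variances.
With t* = 1.309, the margin is 1.309 × 0.6568 = 0.8598.
x̄₁ − x̄₂ = 12.8 − 11.9 = 0.9000; the interval is 0.9000 ± 0.8598 = (0.04, 1.76).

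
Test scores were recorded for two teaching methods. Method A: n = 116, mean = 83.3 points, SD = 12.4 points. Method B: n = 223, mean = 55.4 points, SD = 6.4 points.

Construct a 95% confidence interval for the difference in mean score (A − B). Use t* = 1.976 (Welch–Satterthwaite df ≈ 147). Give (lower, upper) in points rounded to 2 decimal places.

(25.47, 30.33)

SE₁ = s₁/√n₁ = 12.4/√116 = 1.1513; SE₂ = 6.4/√223 = 0.4286.
Independent samples, unequal variances: SE_diff = √(SE₁² + SE₂²) = √(1.32549169 + 0.18369796) = 1.2285.
t* = 1.976, so margin of error = 1.976 × 1.2285 = 2.4275.
Difference in means = 83.3 − 55.4 = 27.9000.
27.9000 ± 2.4275 → (25.47, 30.33).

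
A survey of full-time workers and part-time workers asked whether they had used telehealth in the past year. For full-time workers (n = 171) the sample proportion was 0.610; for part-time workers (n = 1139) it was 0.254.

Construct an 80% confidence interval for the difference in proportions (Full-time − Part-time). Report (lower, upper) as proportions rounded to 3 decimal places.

SE₁ = √(p̂₁(1−p̂₁)/n₁) = √(0.6100·0.3900/171) = 0.03730; SE₂ = √(0.2540·0.7460/1139) = 0.01290.
Independent samples: SE of the difference = √(SE₁² + SE₂²) = √(0.00139129 + 0.00016641) = 0.03947.
z* for 80% confidence is 1.282, so the margin of error is 1.282 × 0.03947 = 0.05060.
Point estimate p̂₁ − p̂₂ = 0.6100 − 0.2540 = 0.3560.
0.3560 ± 0.05060 → (0.305, 0.407).

(0.305, 0.407)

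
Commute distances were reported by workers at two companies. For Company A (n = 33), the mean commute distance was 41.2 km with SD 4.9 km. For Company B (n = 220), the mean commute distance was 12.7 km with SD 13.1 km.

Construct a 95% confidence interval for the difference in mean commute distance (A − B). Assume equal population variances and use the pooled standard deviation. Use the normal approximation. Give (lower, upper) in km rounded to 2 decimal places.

Pooled variance s_p² = [32·4.9² + 219·13.1²] / (33+220−2) = 152.7925, so s_p = 12.3609.
SE_diff = s_p·√(1/n₁ + 1/n₂) = 12.3609·√(1/33 + 1/220) = 2.3075.
z* = 1.960; margin = 1.960 × 2.3075 = 4.5227.
Difference = 41.2 − 12.7 = 28.5000.
28.5000 ± 4.5227 → (23.98, 33.02).

(23.98, 33.02)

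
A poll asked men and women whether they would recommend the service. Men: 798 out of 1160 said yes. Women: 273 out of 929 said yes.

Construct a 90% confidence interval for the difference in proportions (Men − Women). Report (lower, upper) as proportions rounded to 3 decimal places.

(0.361, 0.427)

First, p̂₁ = 798/1160 = 0.6879; p̂₂ = 273/929 = 0.2939.
The two standard errors are √(0.6879×0.3121/1160) = 0.01360 and √(0.2939×0.7061/929) = 0.01495.
Because the samples are independent, SE_diff = √(0.01360² + 0.01495²) = 0.02021.
Using z* = 1.645 for 90%, ME = 1.645 × 0.02021 = 0.03325.
p̂₁ − p̂₂ = 0.3940; interval 0.3940 ± 0.03325 gives (0.361, 0.427).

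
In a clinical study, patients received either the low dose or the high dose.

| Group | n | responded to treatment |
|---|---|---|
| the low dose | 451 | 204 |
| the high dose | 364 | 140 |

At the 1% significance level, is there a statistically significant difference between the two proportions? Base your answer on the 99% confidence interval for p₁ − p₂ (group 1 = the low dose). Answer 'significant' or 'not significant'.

Sample proportions: 204/451 = 0.4523, 140/364 = 0.3846.
Each SE is √(p̂(1−p̂)/n): √(0.4523·0.5477/451) = 0.02344 and √(0.3846·0.6154/364) = 0.02550.
SE(p̂₁ − p̂₂) = √(SE₁² + SE₂²) = √(0.0005494336 + 0.00065025) = 0.03464, since the two samples are independent.
At 99% confidence z* = 2.576; margin = 2.576 × 0.03464 = 0.08923.
The difference is 0.4523 − 0.3846 = 0.0677, so the interval is 0.0677 ± 0.08923 = (-0.02153, 0.15693).
The interval (-0.02153, 0.15693) contains 0, so the difference is not significant.

not significant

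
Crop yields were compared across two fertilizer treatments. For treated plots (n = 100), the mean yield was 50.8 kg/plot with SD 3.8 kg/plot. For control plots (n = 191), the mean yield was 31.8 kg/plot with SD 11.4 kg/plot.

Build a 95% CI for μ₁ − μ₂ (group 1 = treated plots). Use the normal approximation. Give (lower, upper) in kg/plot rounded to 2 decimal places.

(17.22, 20.78)

SE₁ = s₁/√n₁ = 3.8/√100 = 0.3800; SE₂ = 11.4/√191 = 0.8249.
Independent samples, unequal variances: SE_diff = √(SE₁² + SE₂²) = √(0.1444 + 0.68046001) = 0.9082.
z* = 1.960, so margin of error = 1.960 × 0.9082 = 1.7801.
Difference in means = 50.8 − 31.8 = 19.0000.
19.0000 ± 1.7801 → (17.22, 20.78).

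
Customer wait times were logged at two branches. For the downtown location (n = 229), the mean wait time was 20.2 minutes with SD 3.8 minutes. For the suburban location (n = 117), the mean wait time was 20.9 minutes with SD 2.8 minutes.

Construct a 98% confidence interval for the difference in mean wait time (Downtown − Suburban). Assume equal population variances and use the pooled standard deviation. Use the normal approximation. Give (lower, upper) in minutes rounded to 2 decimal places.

s_p = √[((n₁−1)s₁² + (n₂−1)s₂²)/(n₁+n₂−2)] = √[(228·3.8² + 116·2.8²)/344] = 3.4949.
SE = 3.4949·√(1/229 + 1/117) = 0.3972.
With z* = 2.326, margin = 2.326 × 0.3972 = 0.9239.
x̄₁ − x̄₂ = 20.2 − 20.9 = -0.7000; interval -0.7000 ± 0.9239 = (-1.62, 0.22).

(-1.62, 0.22)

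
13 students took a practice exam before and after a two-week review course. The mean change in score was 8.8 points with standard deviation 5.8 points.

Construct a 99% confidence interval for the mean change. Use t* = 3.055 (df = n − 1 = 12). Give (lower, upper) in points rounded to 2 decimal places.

This is a matched-pairs design, so SE = s_d/√n = 5.8/√13 = 1.6086.
Margin = 3.055 × 1.6086 = 4.9143; the interval is 8.8 ± 4.9143 = (3.89, 13.71).

(3.89, 13.71)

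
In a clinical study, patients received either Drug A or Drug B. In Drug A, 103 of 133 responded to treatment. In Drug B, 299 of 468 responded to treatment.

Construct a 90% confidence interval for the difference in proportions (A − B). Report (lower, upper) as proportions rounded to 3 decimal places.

First, p̂₁ = 103/133 = 0.7744; p̂₂ = 299/468 = 0.6389.
The two standard errors are √(0.7744×0.2256/133) = 0.03624 and √(0.6389×0.3611/468) = 0.02220.
Because the samples are independent, SE_diff = √(0.03624² + 0.02220²) = 0.04250.
Using z* = 1.645 for 90%, ME = 1.645 × 0.04250 = 0.06991.
p̂₁ − p̂₂ = 0.1355; interval 0.1355 ± 0.06991 gives (0.066, 0.205).

(0.066, 0.205)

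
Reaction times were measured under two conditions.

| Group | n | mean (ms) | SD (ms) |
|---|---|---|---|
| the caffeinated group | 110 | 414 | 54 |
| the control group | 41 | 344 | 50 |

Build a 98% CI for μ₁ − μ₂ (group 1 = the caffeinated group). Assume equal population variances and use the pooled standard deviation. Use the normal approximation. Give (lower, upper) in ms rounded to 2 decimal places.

s_p = √[((n₁−1)s₁² + (n₂−1)s₂²)/(n₁+n₂−2)] = √[(109·54² + 40·50²)/149] = 52.9559.
SE = 52.9559·√(1/110 + 1/41) = 9.6898.
With z* = 2.326, margin = 2.326 × 9.6898 = 22.5385.
x̄₁ − x̄₂ = 414 − 344 = 70.0000; interval 70.0000 ± 22.5385 = (47.46, 92.54).

(47.46, 92.54)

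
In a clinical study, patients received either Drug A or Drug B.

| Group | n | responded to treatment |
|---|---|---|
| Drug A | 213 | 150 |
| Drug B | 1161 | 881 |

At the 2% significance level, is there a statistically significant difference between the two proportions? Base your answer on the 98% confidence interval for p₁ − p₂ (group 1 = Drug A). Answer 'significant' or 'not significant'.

Sample proportions: 150/213 = 0.7042, 881/1161 = 0.7588.
Each SE is √(p̂(1−p̂)/n): √(0.7042·0.2958/213) = 0.03127 and √(0.7588·0.2412/1161) = 0.01256.
SE(p̂₁ − p̂₂) = √(SE₁² + SE₂²) = √(0.0009778129 + 0.0001577536) = 0.03370, since the two samples are independent.
At 98% confidence z* = 2.326; margin = 2.326 × 0.03370 = 0.07839.
The difference is 0.7042 − 0.7588 = -0.0546, so the interval is -0.0546 ± 0.07839 = (-0.13299, 0.02379).
The interval (-0.13299, 0.02379) contains 0, so the difference is not significant.

not significant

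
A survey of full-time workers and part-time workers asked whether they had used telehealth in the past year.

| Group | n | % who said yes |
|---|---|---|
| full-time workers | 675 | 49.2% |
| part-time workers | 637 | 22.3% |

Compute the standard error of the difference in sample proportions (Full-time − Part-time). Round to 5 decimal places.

SE₁ = √(p̂₁(1−p̂₁)/n₁) = √(0.4920·0.5080/675) = 0.01924; SE₂ = √(0.2230·0.7770/637) = 0.01649.
Independent samples: SE of the difference = √(SE₁² + SE₂²) = √(0.0003701776 + 0.0002719201) = 0.02534.

0.02534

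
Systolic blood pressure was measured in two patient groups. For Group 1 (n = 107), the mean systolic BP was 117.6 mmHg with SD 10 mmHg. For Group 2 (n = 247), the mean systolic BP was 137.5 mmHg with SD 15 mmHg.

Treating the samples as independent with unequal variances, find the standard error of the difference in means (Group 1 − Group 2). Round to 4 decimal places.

Per-group SEs: s₁/√n₁ = 10/√107 = 0.9667, s₂/√n₂ = 15/√247 = 0.9544.
Unpooled SE of the difference: √(0.93450889 + 0.91087936) = 1.3585.

1.3585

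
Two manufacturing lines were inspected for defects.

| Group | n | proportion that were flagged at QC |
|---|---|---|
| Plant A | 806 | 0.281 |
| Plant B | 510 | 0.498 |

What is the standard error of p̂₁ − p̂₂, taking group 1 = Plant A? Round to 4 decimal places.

0.0272

Each SE is √(p̂(1−p̂)/n): √(0.2810·0.7190/806) = 0.01583 and √(0.4980·0.5020/510) = 0.02214.
SE(p̂₁ − p̂₂) = √(SE₁² + SE₂²) = √(0.0002505889 + 0.0004901796) = 0.02722, since the two samples are independent.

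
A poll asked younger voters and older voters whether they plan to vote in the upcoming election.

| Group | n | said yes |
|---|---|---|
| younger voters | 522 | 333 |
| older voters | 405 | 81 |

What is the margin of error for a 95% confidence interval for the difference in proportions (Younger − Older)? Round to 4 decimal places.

First, p̂₁ = 333/522 = 0.6379; p̂₂ = 81/405 = 0.2000.
The two standard errors are √(0.6379×0.3621/522) = 0.02104 and √(0.2000×0.8000/405) = 0.01988.
Because the samples are independent, SE_diff = √(0.02104² + 0.01988²) = 0.02895.
Using z* = 1.960 for 95%, ME = 1.960 × 0.02895 = 0.05674.

0.0567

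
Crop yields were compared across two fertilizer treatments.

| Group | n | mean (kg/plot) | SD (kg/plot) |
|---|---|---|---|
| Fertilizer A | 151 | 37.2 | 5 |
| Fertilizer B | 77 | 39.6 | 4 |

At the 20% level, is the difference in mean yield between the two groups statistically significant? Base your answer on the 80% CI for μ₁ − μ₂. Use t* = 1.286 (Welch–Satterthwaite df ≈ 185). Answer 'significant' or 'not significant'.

significant

Per-group SEs: s₁/√n₁ = 5/√151 = 0.4069, s₂/√n₂ = 4/√77 = 0.4558.
Unpooled SE of the difference: √(0.16556761 + 0.20775364) = 0.6110.
Margin of error = t* · SE = 1.286 × 0.6110 = 0.7857.
x̄₁ − x̄₂ = 37.2 − 39.6 = -2.4000.
CI: -2.4000 ± 0.7857 = (-3.1857, -1.6143).
The interval (-3.1857, -1.6143) does not contain 0, so the difference is significant.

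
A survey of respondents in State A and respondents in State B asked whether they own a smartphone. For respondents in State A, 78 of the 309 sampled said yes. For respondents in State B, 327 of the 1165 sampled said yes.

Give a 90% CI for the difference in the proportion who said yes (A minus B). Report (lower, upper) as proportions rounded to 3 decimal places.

(-0.074, 0.018)

p̂₁ = 78/309 = 0.2524 and p̂₂ = 327/1165 = 0.2807.
SE₁ = √(p̂₁(1−p̂₁)/n₁) = √(0.2524·0.7476/309) = 0.02471; SE₂ = √(0.2807·0.7193/1165) = 0.01316.
Independent samples: SE of the difference = √(SE₁² + SE₂²) = √(0.0006105841 + 0.0001731856) = 0.02800.
z* for 90% confidence is 1.645, so the margin of error is 1.645 × 0.02800 = 0.04606.
Point estimate p̂₁ − p̂₂ = 0.2524 − 0.2807 = -0.0283.
-0.0283 ± 0.04606 → (-0.074, 0.018).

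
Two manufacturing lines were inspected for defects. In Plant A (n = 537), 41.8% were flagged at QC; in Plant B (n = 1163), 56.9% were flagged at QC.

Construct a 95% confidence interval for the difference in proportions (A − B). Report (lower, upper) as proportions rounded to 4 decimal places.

(-0.2015, -0.1005)

SE₁ = √(p̂₁(1−p̂₁)/n₁) = √(0.4180·0.5820/537) = 0.02128; SE₂ = √(0.5690·0.4310/1163) = 0.01452.
Independent samples: SE of the difference = √(SE₁² + SE₂²) = √(0.0004528384 + 0.0002108304) = 0.02576.
z* for 95% confidence is 1.960, so the margin of error is 1.960 × 0.02576 = 0.05049.
Point estimate p̂₁ − p̂₂ = 0.4180 − 0.5690 = -0.1510.
-0.1510 ± 0.05049 → (-0.2015, -0.1005).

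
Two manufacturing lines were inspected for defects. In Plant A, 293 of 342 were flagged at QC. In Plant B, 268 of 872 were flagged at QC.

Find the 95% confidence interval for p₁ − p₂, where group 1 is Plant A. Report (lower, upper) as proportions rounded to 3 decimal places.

(0.501, 0.598)

p̂₁ = 293/342 = 0.8567 and p̂₂ = 268/872 = 0.3073.
SE₁ = √(p̂₁(1−p̂₁)/n₁) = √(0.8567·0.1433/342) = 0.01895; SE₂ = √(0.3073·0.6927/872) = 0.01562.
Independent samples: SE of the difference = √(SE₁² + SE₂²) = √(0.0003591025 + 0.0002439844) = 0.02456.
z* for 95% confidence is 1.960, so the margin of error is 1.960 × 0.02456 = 0.04814.
Point estimate p̂₁ − p̂₂ = 0.8567 − 0.3073 = 0.5494.
0.5494 ± 0.04814 → (0.501, 0.598).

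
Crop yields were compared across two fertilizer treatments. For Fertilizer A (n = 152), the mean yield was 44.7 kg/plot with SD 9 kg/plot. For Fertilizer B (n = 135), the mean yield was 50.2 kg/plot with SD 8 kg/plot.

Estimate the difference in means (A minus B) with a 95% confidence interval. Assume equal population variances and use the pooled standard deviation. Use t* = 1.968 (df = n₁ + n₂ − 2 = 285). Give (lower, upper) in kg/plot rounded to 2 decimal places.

s_p = √[((n₁−1)s₁² + (n₂−1)s₂²)/(n₁+n₂−2)] = √[(151·9² + 134·8²)/285] = 8.5444.
SE = 8.5444·√(1/152 + 1/135) = 1.0105.
With t* = 1.968, margin = 1.968 × 1.0105 = 1.9887.
x̄₁ − x̄₂ = 44.7 − 50.2 = -5.5000; interval -5.5000 ± 1.9887 = (-7.49, -3.51).

(-7.49, -3.51)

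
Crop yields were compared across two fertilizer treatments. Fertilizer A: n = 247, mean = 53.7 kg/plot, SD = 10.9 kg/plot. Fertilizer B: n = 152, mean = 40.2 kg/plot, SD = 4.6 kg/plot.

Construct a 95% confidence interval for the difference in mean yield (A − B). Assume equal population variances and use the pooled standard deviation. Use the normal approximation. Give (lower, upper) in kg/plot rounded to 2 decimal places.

(11.67, 15.33)

s_p = √[((n₁−1)s₁² + (n₂−1)s₂²)/(n₁+n₂−2)] = √[(246·10.9² + 151·4.6²)/397] = 9.0371.
SE = 9.0371·√(1/247 + 1/152) = 0.9316.
With z* = 1.960, margin = 1.960 × 0.9316 = 1.8259.
x̄₁ − x̄₂ = 53.7 − 40.2 = 13.5000; interval 13.5000 ± 1.8259 = (11.67, 15.33).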